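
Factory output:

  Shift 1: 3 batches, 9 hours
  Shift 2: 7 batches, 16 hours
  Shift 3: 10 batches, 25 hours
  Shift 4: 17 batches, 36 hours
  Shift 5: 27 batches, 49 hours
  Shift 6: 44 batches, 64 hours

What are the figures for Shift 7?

Batches: each term is the sum of the two before it, so 3, 7, 10, 17, 27, 44 → 71.
Hours — perfect squares: 3², 4², 5², …: 9, 16, 25, 36, 49, 64 → 81.
Combining the parts gives 71 batches, 81 hours.

71 batches, 81 hours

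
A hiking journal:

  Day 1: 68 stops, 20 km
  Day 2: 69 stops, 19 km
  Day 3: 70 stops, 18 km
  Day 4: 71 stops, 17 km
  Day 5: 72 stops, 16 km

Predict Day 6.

73 stops, 15 km

Stops goes 68, 69, 70, 71, 72 → 73 (+1 each step).
Km goes 20, 19, 18, 17, 16 → 15 (together with the stops always sums to 88).
Putting it together: 73 stops, 15 km.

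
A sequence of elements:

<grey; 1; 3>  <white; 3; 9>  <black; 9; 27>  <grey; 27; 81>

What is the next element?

Shade — repeats grey → white → black: grey, white, black, grey → white.
For the second entry, ×3 each step: 1, 3, 9, 27 → 81.
Third entry goes 3, 9, 27, 81 → 243 (always 3 × the second entry).
Putting it together: <white; 81; 243>.

<white; 81; 243>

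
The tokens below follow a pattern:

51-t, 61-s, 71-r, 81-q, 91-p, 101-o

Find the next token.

For the first component, +10 each step: 51, 61, 71, 81, 91, 101 → 111.
Letter: letters move back 1 place in the alphabet, so t, s, r, q, p, o → n.
Putting it together: 111-n.

111-n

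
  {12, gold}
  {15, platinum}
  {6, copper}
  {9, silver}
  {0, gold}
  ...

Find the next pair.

{3, platinum}

First slot goes 12, 15, 6, 9, 0 → 3 (alternating steps +3, −9, +3, −9, …).
Metal goes gold, platinum, copper, silver, gold → platinum (repeats gold → platinum → copper → silver).
So the next pair is {3, platinum}.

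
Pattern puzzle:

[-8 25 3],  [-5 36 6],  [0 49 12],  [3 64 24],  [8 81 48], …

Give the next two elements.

[11 100 96], [16 121 192]

For the first part, alternating steps +3, +5, +3, +5, …: -8, -5, 0, 3, 8 → 11 → 16.
Second part: perfect squares: 5², 6², 7², …; 25, 36, 49, 64, 81 → 100 → 121.
Third part: 3, 6, 12, 24, 48 → 96 → 192 (×2 each step).
Putting the parts together: [11 100 96] and then [16 121 192].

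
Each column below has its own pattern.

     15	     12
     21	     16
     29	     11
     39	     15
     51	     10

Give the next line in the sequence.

65  14

First component goes 15, 21, 29, 39, 51 → 65 (differences are 6, 8, 10, … (increasing by 2 each time)).
Second component: alternating steps +4, −5, +4, −5, …; 12, 16, 11, 15, 10 → 14.
So the next line is 65  14.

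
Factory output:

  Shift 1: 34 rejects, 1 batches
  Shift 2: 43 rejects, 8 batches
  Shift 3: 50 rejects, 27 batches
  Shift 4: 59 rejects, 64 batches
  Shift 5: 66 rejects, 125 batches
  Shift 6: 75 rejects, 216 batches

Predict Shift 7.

82 rejects, 343 batches

Rejects: alternating steps +9, +7, +9, +7, …; 34, 43, 50, 59, 66, 75 → 82.
Batches: perfect cubes: 1³, 2³, 3³, …, so 1, 8, 27, 64, 125, 216 → 343.
Combining the parts gives 82 rejects, 343 batches.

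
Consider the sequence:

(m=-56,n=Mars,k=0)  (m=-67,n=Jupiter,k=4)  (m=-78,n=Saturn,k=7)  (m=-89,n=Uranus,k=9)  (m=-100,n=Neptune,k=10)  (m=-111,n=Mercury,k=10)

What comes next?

M — −11 each step: -56, -67, -78, -89, -100, -111 → -122.
N goes Mars, Jupiter, Saturn, Uranus, Neptune, Mercury → Venus (runs through the planets Mercury→Neptune).
K: differences are 4, 3, 2, … (decreasing by 1 each time), so 0, 4, 7, 9, 10, 10 → 9.
So the next tuple is (m=-122,n=Venus,k=9).

(m=-122,n=Venus,k=9)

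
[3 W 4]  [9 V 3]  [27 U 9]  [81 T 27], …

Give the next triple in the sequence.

For the first component, ×3 each step: 3, 9, 27, 81 → 243.
Letter goes W, V, U, T → S (letters move back 1 place in the alphabet).
For the third component, always the previous value of the first component: 4, 3, 9, 27 → 81.
Combining the parts gives [243 S 81].

[243 S 81]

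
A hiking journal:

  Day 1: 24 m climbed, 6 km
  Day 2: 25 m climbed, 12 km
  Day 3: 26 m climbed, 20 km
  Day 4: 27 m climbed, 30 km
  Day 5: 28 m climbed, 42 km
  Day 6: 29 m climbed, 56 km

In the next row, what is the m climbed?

30

M climbed: 24, 25, 26, 27, 28, 29 → 30 (+1 each step).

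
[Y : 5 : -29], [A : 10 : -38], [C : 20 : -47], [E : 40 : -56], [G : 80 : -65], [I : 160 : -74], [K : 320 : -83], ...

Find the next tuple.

[M : 640 : -92]

Letter goes Y, A, C, E, G, I, K → M (letters move forward 2 places in the alphabet, wrapping Z→A).
Second entry — ×2 each step: 5, 10, 20, 40, 80, 160, 320 → 640.
Third entry: −9 each step, so -29, -38, -47, -56, -65, -74, -83 → -92.
So the next tuple is [M : 640 : -92].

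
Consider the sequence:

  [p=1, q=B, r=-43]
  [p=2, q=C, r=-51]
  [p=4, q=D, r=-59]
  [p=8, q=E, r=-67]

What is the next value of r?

-75

P: 1, 2, 4, 8 → 16 (×2 each step).
For the q, letters move forward 1 place in the alphabet: B, C, D, E → F.
R: −8 each step; -43, -51, -59, -67 → -75.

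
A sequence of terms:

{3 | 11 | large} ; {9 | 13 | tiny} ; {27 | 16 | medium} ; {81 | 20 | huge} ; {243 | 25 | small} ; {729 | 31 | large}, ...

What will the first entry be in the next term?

First entry: ×3 each step, so 3, 9, 27, 81, 243, 729 → 2187.

2187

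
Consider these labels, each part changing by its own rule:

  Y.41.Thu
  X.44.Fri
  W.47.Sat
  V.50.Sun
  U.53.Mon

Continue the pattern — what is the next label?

T.56.Tue

Letter: letters move back 1 place in the alphabet; Y, X, W, V, U → T.
Second component: 41, 44, 47, 50, 53 → 56 (+3 each step).
For the day, runs through the weekdays Mon→Sun: Thu, Fri, Sat, Sun, Mon → Tue.
Putting it together: T.56.Tue.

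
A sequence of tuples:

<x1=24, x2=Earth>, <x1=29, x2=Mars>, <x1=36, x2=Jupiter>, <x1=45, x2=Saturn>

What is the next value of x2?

For the x1, differences are 5, 7, 9, … (increasing by 2 each time): 24, 29, 36, 45 → 56.
X2: runs through the planets Mercury→Neptune; Earth, Mars, Jupiter, Saturn → Uranus.

Uranus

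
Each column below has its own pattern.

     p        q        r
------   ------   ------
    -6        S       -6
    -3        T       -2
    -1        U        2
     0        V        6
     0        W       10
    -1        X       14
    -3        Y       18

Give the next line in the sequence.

-6  Z  22

Column p: -6, -3, -1, 0, 0, -1, -3 → -6 (differences are 3, 2, 1, … (decreasing by 1 each time)).
For the column q, letters move forward 1 place in the alphabet: S, T, U, V, W, X, Y → Z.
Column r — +4 each step: -6, -2, 2, 6, 10, 14, 18 → 22.
Putting it together: -6  Z  22.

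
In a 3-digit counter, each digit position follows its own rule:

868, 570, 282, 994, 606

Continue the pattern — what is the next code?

First digit — −3 each step, mod 10: 8, 5, 2, 9, 6 → 3.
Second digit: 6, 7, 8, 9, 0 → 1 (+1 each step, mod 10).
Third digit — +2 each step, mod 10: 8, 0, 2, 4, 6 → 8.
So the next code is 318.

318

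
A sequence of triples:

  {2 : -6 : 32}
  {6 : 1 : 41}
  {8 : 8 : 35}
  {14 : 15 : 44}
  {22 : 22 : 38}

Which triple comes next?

First coordinate: each term is the sum of the two before it, so 2, 6, 8, 14, 22 → 36.
Second coordinate: -6, 1, 8, 15, 22 → 29 (+7 each step).
For the third coordinate, alternating steps +9, −6, +9, −6, …: 32, 41, 35, 44, 38 → 47.
Putting it together: {36 : 29 : 47}.

{36 : 29 : 47}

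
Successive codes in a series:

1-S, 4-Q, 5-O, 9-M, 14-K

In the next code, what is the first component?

23

For the first component, each term is the sum of the two before it: 1, 4, 5, 9, 14 → 23.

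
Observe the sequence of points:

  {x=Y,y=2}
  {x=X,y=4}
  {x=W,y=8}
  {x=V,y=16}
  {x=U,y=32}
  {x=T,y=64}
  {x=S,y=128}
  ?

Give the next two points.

X: letters move back 1 place in the alphabet; Y, X, W, V, U, T, S → R → Q.
Y: ×2 each step, so 2, 4, 8, 16, 32, 64, 128 → 256 → 512.
Putting the parts together: {x=R,y=256} and then {x=Q,y=512}.

{x=R,y=256}, {x=Q,y=512}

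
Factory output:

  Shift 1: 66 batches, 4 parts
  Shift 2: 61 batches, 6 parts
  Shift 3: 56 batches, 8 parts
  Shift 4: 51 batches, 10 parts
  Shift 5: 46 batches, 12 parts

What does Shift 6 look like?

41 batches, 14 parts

For the batches, −5 each step: 66, 61, 56, 51, 46 → 41.
Parts goes 4, 6, 8, 10, 12 → 14 (+2 each step).
So the next row is 41 batches, 14 parts.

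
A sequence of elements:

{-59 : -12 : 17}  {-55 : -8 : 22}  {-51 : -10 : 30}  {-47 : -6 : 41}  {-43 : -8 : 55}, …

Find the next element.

For the first slot, +4 each step: -59, -55, -51, -47, -43 → -39.
Second slot: alternating steps +4, −2, +4, −2, …; -12, -8, -10, -6, -8 → -4.
Third slot: 17, 22, 30, 41, 55 → 72 (differences are 5, 8, 11, … (increasing by 3 each time)).
Combining the parts gives {-39 : -4 : 72}.

{-39 : -4 : 72}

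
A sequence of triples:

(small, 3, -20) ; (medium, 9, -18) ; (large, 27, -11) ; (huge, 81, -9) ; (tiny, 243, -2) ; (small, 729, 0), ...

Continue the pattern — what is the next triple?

For the size, repeats small → medium → large → huge → tiny: small, medium, large, huge, tiny, small → medium.
Second value: 3, 9, 27, 81, 243, 729 → 2187 (×3 each step).
Third value — alternating steps +2, +7, +2, +7, …: -20, -18, -11, -9, -2, 0 → 7.
Putting it together: (medium, 2187, 7).

(medium, 2187, 7)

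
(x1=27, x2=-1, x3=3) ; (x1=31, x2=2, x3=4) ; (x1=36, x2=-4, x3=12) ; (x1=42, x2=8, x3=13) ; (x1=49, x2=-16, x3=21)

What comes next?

(x1=57, x2=32, x3=22)

X1 goes 27, 31, 36, 42, 49 → 57 (differences are 4, 5, 6, … (increasing by 1 each time)).
X2 goes -1, 2, -4, 8, -16 → 32 (×(-2) each step).
X3 goes 3, 4, 12, 13, 21 → 22 (alternating steps +1, +8, +1, +8, …).
So the next tuple is (x1=57, x2=32, x3=22).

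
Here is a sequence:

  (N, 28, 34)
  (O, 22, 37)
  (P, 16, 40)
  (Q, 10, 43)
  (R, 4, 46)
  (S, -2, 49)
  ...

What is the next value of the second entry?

-8

For the second entry, −6 each step: 28, 22, 16, 10, 4, -2 → -8.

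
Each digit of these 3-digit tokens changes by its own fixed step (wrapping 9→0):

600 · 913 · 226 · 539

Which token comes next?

First digit goes 6, 9, 2, 5 → 8 (+3 each step, mod 10).
Second digit — +1 each step, mod 10: 0, 1, 2, 3 → 4.
Third digit — +3 each step, mod 10: 0, 3, 6, 9 → 2.
So the next token is 842.

842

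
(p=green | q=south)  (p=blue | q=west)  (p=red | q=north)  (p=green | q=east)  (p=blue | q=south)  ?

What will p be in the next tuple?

red

P: repeats green → blue → red; green, blue, red, green, blue → red.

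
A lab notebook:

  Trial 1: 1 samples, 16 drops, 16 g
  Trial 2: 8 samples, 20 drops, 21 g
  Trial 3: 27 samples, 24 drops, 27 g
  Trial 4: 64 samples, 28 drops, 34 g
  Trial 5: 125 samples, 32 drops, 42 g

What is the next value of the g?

G: differences are 5, 6, 7, … (increasing by 1 each time); 16, 21, 27, 34, 42 → 51.

51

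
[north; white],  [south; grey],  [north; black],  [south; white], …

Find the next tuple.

[north; grey]

Direction — alternates north ↔ south: north, south, north, south → north.
Shade: white, grey, black, white → grey (repeats white → grey → black).
Putting it together: [north; grey].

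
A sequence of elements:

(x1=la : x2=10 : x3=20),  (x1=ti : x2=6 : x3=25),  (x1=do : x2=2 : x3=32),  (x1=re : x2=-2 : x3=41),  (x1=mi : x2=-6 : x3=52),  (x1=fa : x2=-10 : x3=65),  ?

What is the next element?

(x1=sol : x2=-14 : x3=80)

For the x1, runs through the solfège scale do→ti: la, ti, do, re, mi, fa → sol.
X2: 10, 6, 2, -2, -6, -10 → -14 (−4 each step).
X3 — differences are 5, 7, 9, … (increasing by 2 each time): 20, 25, 32, 41, 52, 65 → 80.
Putting it together: (x1=sol : x2=-14 : x3=80).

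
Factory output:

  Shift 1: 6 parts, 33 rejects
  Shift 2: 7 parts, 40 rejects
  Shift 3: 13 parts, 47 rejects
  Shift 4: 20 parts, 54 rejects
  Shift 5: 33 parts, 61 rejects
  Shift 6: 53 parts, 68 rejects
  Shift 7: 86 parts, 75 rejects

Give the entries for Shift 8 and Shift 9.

For the parts, each term is the sum of the two before it: 6, 7, 13, 20, 33, 53, 86 → 139 → 225.
For the rejects, +7 each step: 33, 40, 47, 54, 61, 68, 75 → 82 → 89.
So the next two records are 139 parts, 82 rejects and 225 parts, 89 rejects.

139 parts, 82 rejects; 225 parts, 89 rejects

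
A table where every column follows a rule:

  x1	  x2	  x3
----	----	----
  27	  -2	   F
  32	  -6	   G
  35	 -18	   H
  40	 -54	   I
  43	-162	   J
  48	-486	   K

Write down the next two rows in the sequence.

Column x1 goes 27, 32, 35, 40, 43, 48 → 51 → 56 (alternating steps +5, +3, +5, +3, …).
Column x2: ×3 each step, so -2, -6, -18, -54, -162, -486 → -1458 → -4374.
Column x3: letters move forward 1 place in the alphabet, so F, G, H, I, J, K → L → M.
So the next two rows are 51  -1458  L and 56  -4374  M.

51  -1458  L; 56  -4374  M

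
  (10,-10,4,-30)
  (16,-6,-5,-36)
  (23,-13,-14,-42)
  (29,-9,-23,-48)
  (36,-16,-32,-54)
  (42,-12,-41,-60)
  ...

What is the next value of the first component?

49

For the first component, alternating steps +6, +7, +6, +7, …: 10, 16, 23, 29, 36, 42 → 49.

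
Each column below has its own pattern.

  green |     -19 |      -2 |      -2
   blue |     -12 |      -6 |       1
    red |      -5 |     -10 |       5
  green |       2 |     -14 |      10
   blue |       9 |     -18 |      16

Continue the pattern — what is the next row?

red  16  -22  23

Colour: green, blue, red, green, blue → red (repeats green → blue → red).
Second component — +7 each step: -19, -12, -5, 2, 9 → 16.
For the third component, −4 each step: -2, -6, -10, -14, -18 → -22.
Fourth component: -2, 1, 5, 10, 16 → 23 (differences are 3, 4, 5, … (increasing by 1 each time)).
Putting it together: red  16  -22  23.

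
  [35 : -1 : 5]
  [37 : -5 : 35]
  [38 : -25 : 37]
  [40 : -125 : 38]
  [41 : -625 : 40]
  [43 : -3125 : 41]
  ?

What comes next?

For the first coordinate, alternating steps +2, +1, +2, +1, …: 35, 37, 38, 40, 41, 43 → 44.
Second coordinate — ×5 each step: -1, -5, -25, -125, -625, -3125 → -15625.
Third coordinate: always the previous value of the first coordinate; 5, 35, 37, 38, 40, 41 → 43.
So the next triple is [44 : -15625 : 43].

[44 : -15625 : 43]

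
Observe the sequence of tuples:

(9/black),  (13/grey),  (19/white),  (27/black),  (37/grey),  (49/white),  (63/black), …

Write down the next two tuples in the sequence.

(79/grey), (97/white)

First value: 9, 13, 19, 27, 37, 49, 63 → 79 → 97 (differences are 4, 6, 8, … (increasing by 2 each time)).
Shade: black, grey, white, black, grey, white, black → grey → white (repeats black → grey → white).
So the next two tuples are (79/grey) and (97/white).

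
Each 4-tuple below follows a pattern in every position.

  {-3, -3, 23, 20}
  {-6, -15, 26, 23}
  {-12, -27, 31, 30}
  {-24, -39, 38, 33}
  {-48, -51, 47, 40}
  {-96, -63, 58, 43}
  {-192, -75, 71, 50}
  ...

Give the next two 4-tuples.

{-384, -87, 86, 53}, {-768, -99, 103, 60}

First slot — ×2 each step: -3, -6, -12, -24, -48, -96, -192 → -384 → -768.
Second slot: −12 each step; -3, -15, -27, -39, -51, -63, -75 → -87 → -99.
Third slot: differences are 3, 5, 7, … (increasing by 2 each time); 23, 26, 31, 38, 47, 58, 71 → 86 → 103.
Fourth slot: alternating steps +3, +7, +3, +7, …, so 20, 23, 30, 33, 40, 43, 50 → 53 → 60.
Putting the parts together: {-384, -87, 86, 53} and then {-768, -99, 103, 60}.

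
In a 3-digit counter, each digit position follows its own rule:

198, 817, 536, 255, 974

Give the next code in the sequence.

693

First digit — −3 each step, mod 10: 1, 8, 5, 2, 9 → 6.
Second digit goes 9, 1, 3, 5, 7 → 9 (+2 each step, mod 10).
Third digit: −1 each step, mod 10, so 8, 7, 6, 5, 4 → 3.
Combining the parts gives 693.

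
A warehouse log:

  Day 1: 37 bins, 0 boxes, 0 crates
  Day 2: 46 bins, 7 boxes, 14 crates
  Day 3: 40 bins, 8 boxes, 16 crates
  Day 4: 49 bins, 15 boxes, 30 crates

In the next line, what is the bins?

Bins: 37, 46, 40, 49 → 43 (alternating steps +9, −6, +9, −6, …).

43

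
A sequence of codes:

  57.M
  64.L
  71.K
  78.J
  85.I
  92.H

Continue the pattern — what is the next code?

First component: +7 each step; 57, 64, 71, 78, 85, 92 → 99.
Letter goes M, L, K, J, I, H → G (letters move back 1 place in the alphabet).
Putting it together: 99.G.

99.G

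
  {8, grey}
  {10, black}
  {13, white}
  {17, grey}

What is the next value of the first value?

First value: 8, 10, 13, 17 → 22 (differences are 2, 3, 4, … (increasing by 1 each time)).

22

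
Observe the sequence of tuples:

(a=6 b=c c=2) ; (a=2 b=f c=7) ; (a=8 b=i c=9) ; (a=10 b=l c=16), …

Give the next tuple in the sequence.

(a=18 b=o c=25)

A — each term is the sum of the two before it: 6, 2, 8, 10 → 18.
B: c, f, i, l → o (letters move forward 3 places in the alphabet).
C: 2, 7, 9, 16 → 25 (each term is the sum of the two before it).
Combining the parts gives (a=18 b=o c=25).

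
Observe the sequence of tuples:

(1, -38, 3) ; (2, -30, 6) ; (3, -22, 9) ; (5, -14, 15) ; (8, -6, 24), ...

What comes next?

First value — each term is the sum of the two before it: 1, 2, 3, 5, 8 → 13.
Second value goes -38, -30, -22, -14, -6 → 2 (+8 each step).
Third value goes 3, 6, 9, 15, 24 → 39 (always 3 × the first value).
Putting it together: (13, 2, 39).

(13, 2, 39)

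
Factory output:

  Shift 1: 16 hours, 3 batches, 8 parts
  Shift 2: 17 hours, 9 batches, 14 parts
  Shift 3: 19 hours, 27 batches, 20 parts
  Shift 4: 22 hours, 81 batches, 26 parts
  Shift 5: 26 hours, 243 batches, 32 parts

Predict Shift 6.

Hours: differences are 1, 2, 3, … (increasing by 1 each time); 16, 17, 19, 22, 26 → 31.
Batches: 3, 9, 27, 81, 243 → 729 (×3 each step).
Parts — +6 each step: 8, 14, 20, 26, 32 → 38.
Putting it together: 31 hours, 729 batches, 38 parts.

31 hours, 729 batches, 38 parts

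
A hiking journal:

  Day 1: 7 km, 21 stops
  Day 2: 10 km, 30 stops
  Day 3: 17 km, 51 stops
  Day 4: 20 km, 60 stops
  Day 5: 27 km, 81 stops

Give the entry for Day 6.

Km: 7, 10, 17, 20, 27 → 30 (alternating steps +3, +7, +3, +7, …).
Stops: always 3 × the km, so 21, 30, 51, 60, 81 → 90.
Putting it together: 30 km, 90 stops.

30 km, 90 stops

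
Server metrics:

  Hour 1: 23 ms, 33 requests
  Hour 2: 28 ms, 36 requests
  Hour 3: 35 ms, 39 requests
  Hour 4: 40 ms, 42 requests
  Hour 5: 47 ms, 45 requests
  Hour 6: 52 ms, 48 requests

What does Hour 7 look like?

Ms: 23, 28, 35, 40, 47, 52 → 59 (alternating steps +5, +7, +5, +7, …).
Requests: +3 each step, so 33, 36, 39, 42, 45, 48 → 51.
Putting it together: 59 ms, 51 requests.

59 ms, 51 requests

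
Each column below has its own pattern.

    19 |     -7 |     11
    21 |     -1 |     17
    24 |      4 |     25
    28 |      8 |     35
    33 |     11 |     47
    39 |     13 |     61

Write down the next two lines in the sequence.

46  14  77; 54  14  95

For the first component, differences are 2, 3, 4, … (increasing by 1 each time): 19, 21, 24, 28, 33, 39 → 46 → 54.
Second component — differences are 6, 5, 4, … (decreasing by 1 each time): -7, -1, 4, 8, 11, 13 → 14 → 14.
Third component: 11, 17, 25, 35, 47, 61 → 77 → 95 (differences are 6, 8, 10, … (increasing by 2 each time)).
So the next two lines are 46  14  77 and 54  14  95.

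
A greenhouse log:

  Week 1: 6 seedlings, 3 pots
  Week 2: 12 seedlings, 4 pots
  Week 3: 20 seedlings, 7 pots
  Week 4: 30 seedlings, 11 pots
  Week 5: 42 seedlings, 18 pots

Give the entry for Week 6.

For the seedlings, differences are 6, 8, 10, … (increasing by 2 each time): 6, 12, 20, 30, 42 → 56.
Pots: 3, 4, 7, 11, 18 → 29 (each term is the sum of the two before it).
Putting it together: 56 seedlings, 29 pots.

56 seedlings, 29 pots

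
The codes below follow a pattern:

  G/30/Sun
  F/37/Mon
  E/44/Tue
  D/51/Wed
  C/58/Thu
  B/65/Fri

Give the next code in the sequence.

A/72/Sat

For the letter, letters move back 1 place in the alphabet: G, F, E, D, C, B → A.
Second component goes 30, 37, 44, 51, 58, 65 → 72 (+7 each step).
For the day, runs through the weekdays Mon→Sun: Sun, Mon, Tue, Wed, Thu, Fri → Sat.
Combining the parts gives A/72/Sat.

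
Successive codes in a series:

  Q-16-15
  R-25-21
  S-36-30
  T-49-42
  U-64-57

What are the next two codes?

Letter — letters move forward 1 place in the alphabet: Q, R, S, T, U → V → W.
For the second component, perfect squares: 4², 5², 6², …: 16, 25, 36, 49, 64 → 81 → 100.
Third component: differences are 6, 9, 12, … (increasing by 3 each time), so 15, 21, 30, 42, 57 → 75 → 96.
Putting the parts together: V-81-75 and then W-100-96.

V-81-75 then W-100-96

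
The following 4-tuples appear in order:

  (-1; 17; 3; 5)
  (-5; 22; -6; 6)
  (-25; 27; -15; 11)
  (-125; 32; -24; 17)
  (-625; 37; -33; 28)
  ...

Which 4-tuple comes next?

(-3125; 42; -42; 45)

First value: ×5 each step; -1, -5, -25, -125, -625 → -3125.
Second value: +5 each step; 17, 22, 27, 32, 37 → 42.
Third value: −9 each step, so 3, -6, -15, -24, -33 → -42.
Fourth value: each term is the sum of the two before it; 5, 6, 11, 17, 28 → 45.
So the next 4-tuple is (-3125; 42; -42; 45).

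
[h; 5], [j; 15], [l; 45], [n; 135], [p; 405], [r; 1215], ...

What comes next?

[t; 3645]

Letter goes h, j, l, n, p, r → t (letters move forward 2 places in the alphabet).
Second entry — ×3 each step: 5, 15, 45, 135, 405, 1215 → 3645.
Putting it together: [t; 3645].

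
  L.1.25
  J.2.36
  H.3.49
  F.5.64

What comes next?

For the letter, letters move back 2 places in the alphabet: L, J, H, F → D.
Second component: 1, 2, 3, 5 → 8 (each term is the sum of the two before it).
Third component: perfect squares: 5², 6², 7², …, so 25, 36, 49, 64 → 81.
Combining the parts gives D.8.81.

D.8.81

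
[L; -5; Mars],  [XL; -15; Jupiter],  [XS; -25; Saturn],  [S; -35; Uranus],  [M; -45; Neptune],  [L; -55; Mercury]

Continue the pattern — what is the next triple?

Size: repeats L → XL → XS → S → M, so L, XL, XS, S, M, L → XL.
Second slot: −10 each step; -5, -15, -25, -35, -45, -55 → -65.
Planet: runs through the planets Mercury→Neptune, so Mars, Jupiter, Saturn, Uranus, Neptune, Mercury → Venus.
Combining the parts gives [XL; -65; Venus].

[XL; -65; Venus]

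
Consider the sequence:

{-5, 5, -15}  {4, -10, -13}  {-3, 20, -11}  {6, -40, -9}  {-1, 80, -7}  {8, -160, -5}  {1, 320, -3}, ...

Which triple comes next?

First entry: alternating steps +9, −7, +9, −7, …, so -5, 4, -3, 6, -1, 8, 1 → 10.
Second entry: ×(-2) each step, so 5, -10, 20, -40, 80, -160, 320 → -640.
Third entry: +2 each step; -15, -13, -11, -9, -7, -5, -3 → -1.
Combining the parts gives {10, -640, -1}.

{10, -640, -1}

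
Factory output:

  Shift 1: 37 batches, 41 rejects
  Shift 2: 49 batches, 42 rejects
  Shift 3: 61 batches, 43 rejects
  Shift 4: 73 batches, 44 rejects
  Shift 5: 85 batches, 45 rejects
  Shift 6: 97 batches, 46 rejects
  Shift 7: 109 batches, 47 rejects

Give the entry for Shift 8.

Batches goes 37, 49, 61, 73, 85, 97, 109 → 121 (+12 each step).
Rejects: +1 each step; 41, 42, 43, 44, 45, 46, 47 → 48.
So the next record is 121 batches, 48 rejects.

121 batches, 48 rejects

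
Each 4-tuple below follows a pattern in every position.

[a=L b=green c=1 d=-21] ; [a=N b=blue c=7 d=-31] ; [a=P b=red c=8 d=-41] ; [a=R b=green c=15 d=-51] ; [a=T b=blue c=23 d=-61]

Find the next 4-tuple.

A: letters move forward 2 places in the alphabet; L, N, P, R, T → V.
B: green, blue, red, green, blue → red (repeats green → blue → red).
C — each term is the sum of the two before it: 1, 7, 8, 15, 23 → 38.
D: −10 each step, so -21, -31, -41, -51, -61 → -71.
Putting it together: [a=V b=red c=38 d=-71].

[a=V b=red c=38 d=-71]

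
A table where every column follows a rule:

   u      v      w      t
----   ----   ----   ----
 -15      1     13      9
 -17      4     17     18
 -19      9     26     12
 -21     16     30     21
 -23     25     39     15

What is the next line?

Column u — −2 each step: -15, -17, -19, -21, -23 → -25.
Column v: perfect squares: 1², 2², 3², …; 1, 4, 9, 16, 25 → 36.
Column w: alternating steps +4, +9, +4, +9, …, so 13, 17, 26, 30, 39 → 43.
Column t: alternating steps +9, −6, +9, −6, …; 9, 18, 12, 21, 15 → 24.
Putting it together: -25  36  43  24.

-25  36  43  24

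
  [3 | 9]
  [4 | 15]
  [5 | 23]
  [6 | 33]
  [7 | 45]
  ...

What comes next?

[8 | 59]

First value: +1 each step; 3, 4, 5, 6, 7 → 8.
Second value — differences are 6, 8, 10, … (increasing by 2 each time): 9, 15, 23, 33, 45 → 59.
Combining the parts gives [8 | 59].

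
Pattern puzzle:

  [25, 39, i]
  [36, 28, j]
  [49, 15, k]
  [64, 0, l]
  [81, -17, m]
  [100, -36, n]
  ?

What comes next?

First value — perfect squares: 5², 6², 7², …: 25, 36, 49, 64, 81, 100 → 121.
Second value: together with the first value always sums to 64, so 39, 28, 15, 0, -17, -36 → -57.
Letter — letters move forward 1 place in the alphabet: i, j, k, l, m, n → o.
Combining the parts gives [121, -57, o].

[121, -57, o]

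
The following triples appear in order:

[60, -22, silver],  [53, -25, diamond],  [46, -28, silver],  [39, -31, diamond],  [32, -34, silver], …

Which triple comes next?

For the first component, −7 each step: 60, 53, 46, 39, 32 → 25.
Second component — −3 each step: -22, -25, -28, -31, -34 → -37.
Rank goes silver, diamond, silver, diamond, silver → diamond (alternates silver ↔ diamond).
Putting it together: [25, -37, diamond].

[25, -37, diamond]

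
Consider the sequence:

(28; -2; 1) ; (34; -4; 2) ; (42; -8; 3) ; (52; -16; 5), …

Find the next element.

(64; -32; 8)

First component: differences are 6, 8, 10, … (increasing by 2 each time), so 28, 34, 42, 52 → 64.
For the second component, ×2 each step: -2, -4, -8, -16 → -32.
Third component goes 1, 2, 3, 5 → 8 (each term is the sum of the two before it).
Combining the parts gives (64; -32; 8).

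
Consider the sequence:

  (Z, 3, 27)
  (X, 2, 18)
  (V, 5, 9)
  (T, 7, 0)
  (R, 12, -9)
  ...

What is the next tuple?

(P, 19, -18)

Letter — letters move back 2 places in the alphabet: Z, X, V, T, R → P.
Second part goes 3, 2, 5, 7, 12 → 19 (each term is the sum of the two before it).
Third part goes 27, 18, 9, 0, -9 → -18 (−9 each step).
Putting it together: (P, 19, -18).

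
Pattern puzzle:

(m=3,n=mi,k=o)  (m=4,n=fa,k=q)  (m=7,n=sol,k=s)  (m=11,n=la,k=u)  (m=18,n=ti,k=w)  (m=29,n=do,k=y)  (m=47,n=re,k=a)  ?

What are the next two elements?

M: each term is the sum of the two before it, so 3, 4, 7, 11, 18, 29, 47 → 76 → 123.
N: runs through the solfège scale do→ti; mi, fa, sol, la, ti, do, re → mi → fa.
K goes o, q, s, u, w, y, a → c → e (letters move forward 2 places in the alphabet, wrapping Z→A).
So the next two elements are (m=76,n=mi,k=c) and (m=123,n=fa,k=e).

(m=76,n=mi,k=c), (m=123,n=fa,k=e)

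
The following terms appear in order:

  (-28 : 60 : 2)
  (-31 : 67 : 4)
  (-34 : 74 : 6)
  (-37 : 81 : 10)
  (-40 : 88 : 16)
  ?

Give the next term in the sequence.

First component: −3 each step, so -28, -31, -34, -37, -40 → -43.
Second component: +7 each step; 60, 67, 74, 81, 88 → 95.
Third component goes 2, 4, 6, 10, 16 → 26 (each term is the sum of the two before it).
Combining the parts gives (-43 : 95 : 26).

(-43 : 95 : 26)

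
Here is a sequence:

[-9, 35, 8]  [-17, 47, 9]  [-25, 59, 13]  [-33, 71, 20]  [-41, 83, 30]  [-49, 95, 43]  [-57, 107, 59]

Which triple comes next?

[-65, 119, 78]

First part: -9, -17, -25, -33, -41, -49, -57 → -65 (−8 each step).
For the second part, +12 each step: 35, 47, 59, 71, 83, 95, 107 → 119.
Third part: 8, 9, 13, 20, 30, 43, 59 → 78 (differences are 1, 4, 7, … (increasing by 3 each time)).
So the next triple is [-65, 119, 78].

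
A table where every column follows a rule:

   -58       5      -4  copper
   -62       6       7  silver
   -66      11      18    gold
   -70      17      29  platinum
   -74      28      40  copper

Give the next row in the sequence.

For the first component, −4 each step: -58, -62, -66, -70, -74 → -78.
For the second component, each term is the sum of the two before it: 5, 6, 11, 17, 28 → 45.
Third component — +11 each step: -4, 7, 18, 29, 40 → 51.
Metal: copper, silver, gold, platinum, copper → silver (repeats copper → silver → gold → platinum).
Combining the parts gives -78  45  51  silver.

-78  45  51  silver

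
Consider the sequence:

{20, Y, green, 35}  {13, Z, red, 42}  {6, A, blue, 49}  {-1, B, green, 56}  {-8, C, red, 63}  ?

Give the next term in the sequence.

First part: 20, 13, 6, -1, -8 → -15 (−7 each step).
Letter: Y, Z, A, B, C → D (letters move forward 1 place in the alphabet, wrapping Z→A).
For the colour, repeats green → red → blue: green, red, blue, green, red → blue.
Fourth part goes 35, 42, 49, 56, 63 → 70 (together with the first part always sums to 55).
So the next term is {-15, D, blue, 70}.

{-15, D, blue, 70}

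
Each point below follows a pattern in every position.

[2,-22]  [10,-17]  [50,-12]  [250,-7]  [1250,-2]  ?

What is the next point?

For the first entry, ×5 each step: 2, 10, 50, 250, 1250 → 6250.
Second entry: +5 each step; -22, -17, -12, -7, -2 → 3.
Putting it together: [6250,3].

[6250,3]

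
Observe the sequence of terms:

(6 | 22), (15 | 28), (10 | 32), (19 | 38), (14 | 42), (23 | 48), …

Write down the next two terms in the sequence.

First component goes 6, 15, 10, 19, 14, 23 → 18 → 27 (alternating steps +9, −5, +9, −5, …).
Second component: alternating steps +6, +4, +6, +4, …; 22, 28, 32, 38, 42, 48 → 52 → 58.
Putting the parts together: (18 | 52) and then (27 | 58).

(18 | 52), (27 | 58)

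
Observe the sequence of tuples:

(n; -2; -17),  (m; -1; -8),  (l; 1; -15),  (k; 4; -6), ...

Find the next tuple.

(j; 8; -13)

Letter: letters move back 1 place in the alphabet, so n, m, l, k → j.
Second entry — differences are 1, 2, 3, … (increasing by 1 each time): -2, -1, 1, 4 → 8.
Third entry goes -17, -8, -15, -6 → -13 (alternating steps +9, −7, +9, −7, …).
Putting it together: (j; 8; -13).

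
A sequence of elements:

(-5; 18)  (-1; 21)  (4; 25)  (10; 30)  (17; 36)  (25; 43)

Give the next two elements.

First part: differences are 4, 5, 6, … (increasing by 1 each time), so -5, -1, 4, 10, 17, 25 → 34 → 44.
Second part goes 18, 21, 25, 30, 36, 43 → 51 → 60 (differences are 3, 4, 5, … (increasing by 1 each time)).
So the next two elements are (34; 51) and (44; 60).

(34; 51), (44; 60)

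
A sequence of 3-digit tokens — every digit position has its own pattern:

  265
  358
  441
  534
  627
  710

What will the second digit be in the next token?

Second digit — −1 each step, mod 10: 6, 5, 4, 3, 2, 1 → 0.

0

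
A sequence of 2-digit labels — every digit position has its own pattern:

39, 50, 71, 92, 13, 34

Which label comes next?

55

First digit: +2 each step, mod 10, so 3, 5, 7, 9, 1, 3 → 5.
Second digit: +1 each step, mod 10; 9, 0, 1, 2, 3, 4 → 5.
So the next label is 55.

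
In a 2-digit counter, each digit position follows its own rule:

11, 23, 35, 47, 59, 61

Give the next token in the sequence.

First digit — +1 each step, mod 10: 1, 2, 3, 4, 5, 6 → 7.
Second digit: 1, 3, 5, 7, 9, 1 → 3 (+2 each step, mod 10).
So the next token is 73.

73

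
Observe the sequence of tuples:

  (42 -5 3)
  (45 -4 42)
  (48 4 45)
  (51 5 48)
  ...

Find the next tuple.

For the first value, +3 each step: 42, 45, 48, 51 → 54.
Second value goes -5, -4, 4, 5 → 13 (alternating steps +1, +8, +1, +8, …).
For the third value, always the previous value of the first value: 3, 42, 45, 48 → 51.
Putting it together: (54 13 51).

(54 13 51)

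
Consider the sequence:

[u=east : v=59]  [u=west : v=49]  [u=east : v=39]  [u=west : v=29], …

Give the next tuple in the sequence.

[u=east : v=19]

U: alternates east ↔ west; east, west, east, west → east.
V: 59, 49, 39, 29 → 19 (−10 each step).
So the next tuple is [u=east : v=19].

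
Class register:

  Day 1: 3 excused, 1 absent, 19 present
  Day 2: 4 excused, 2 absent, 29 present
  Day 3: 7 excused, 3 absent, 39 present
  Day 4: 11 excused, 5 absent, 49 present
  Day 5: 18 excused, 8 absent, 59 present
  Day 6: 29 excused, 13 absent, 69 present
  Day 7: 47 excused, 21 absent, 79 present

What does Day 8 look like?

76 excused, 34 absent, 89 present

Excused: each term is the sum of the two before it, so 3, 4, 7, 11, 18, 29, 47 → 76.
Absent goes 1, 2, 3, 5, 8, 13, 21 → 34 (each term is the sum of the two before it).
Present: +10 each step, so 19, 29, 39, 49, 59, 69, 79 → 89.
Combining the parts gives 76 excused, 34 absent, 89 present.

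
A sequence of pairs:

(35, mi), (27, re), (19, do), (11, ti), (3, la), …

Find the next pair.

First slot goes 35, 27, 19, 11, 3 → -5 (−8 each step).
Note: runs backward through the solfège scale do→ti, so mi, re, do, ti, la → sol.
So the next pair is (-5, sol).

(-5, sol)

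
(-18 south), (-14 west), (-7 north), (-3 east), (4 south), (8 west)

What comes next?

(15 north)

First component: -18, -14, -7, -3, 4, 8 → 15 (alternating steps +4, +7, +4, +7, …).
Direction: repeats south → west → north → east, so south, west, north, east, south, west → north.
Combining the parts gives (15 north).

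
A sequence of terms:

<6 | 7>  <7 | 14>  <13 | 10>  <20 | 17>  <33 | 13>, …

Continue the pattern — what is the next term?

<53 | 20>

First entry: 6, 7, 13, 20, 33 → 53 (each term is the sum of the two before it).
Second entry — alternating steps +7, −4, +7, −4, …: 7, 14, 10, 17, 13 → 20.
Combining the parts gives <53 | 20>.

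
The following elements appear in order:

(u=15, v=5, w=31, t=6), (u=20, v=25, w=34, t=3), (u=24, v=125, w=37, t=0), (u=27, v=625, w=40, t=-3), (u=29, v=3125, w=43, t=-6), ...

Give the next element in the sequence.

(u=30, v=15625, w=46, t=-9)

U goes 15, 20, 24, 27, 29 → 30 (differences are 5, 4, 3, … (decreasing by 1 each time)).
For the v, ×5 each step: 5, 25, 125, 625, 3125 → 15625.
W: +3 each step, so 31, 34, 37, 40, 43 → 46.
For the t, −3 each step: 6, 3, 0, -3, -6 → -9.
Combining the parts gives (u=30, v=15625, w=46, t=-9).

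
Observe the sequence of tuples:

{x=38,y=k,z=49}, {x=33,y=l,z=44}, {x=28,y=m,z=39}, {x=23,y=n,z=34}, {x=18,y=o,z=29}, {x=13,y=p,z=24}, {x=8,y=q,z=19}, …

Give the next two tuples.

{x=3,y=r,z=14}, {x=-2,y=s,z=9}

X goes 38, 33, 28, 23, 18, 13, 8 → 3 → -2 (−5 each step).
Y: k, l, m, n, o, p, q → r → s (letters move forward 1 place in the alphabet).
Z: 49, 44, 39, 34, 29, 24, 19 → 14 → 9 (always 11 more than the x).
So the next two tuples are {x=3,y=r,z=14} and {x=-2,y=s,z=9}.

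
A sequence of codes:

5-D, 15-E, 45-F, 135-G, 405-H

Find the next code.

1215-I

First component goes 5, 15, 45, 135, 405 → 1215 (×3 each step).
Letter: letters move forward 1 place in the alphabet, so D, E, F, G, H → I.
Combining the parts gives 1215-I.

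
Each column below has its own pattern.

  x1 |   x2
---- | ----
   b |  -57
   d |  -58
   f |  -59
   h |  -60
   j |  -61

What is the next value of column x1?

l

Column x1: letters move forward 2 places in the alphabet; b, d, f, h, j → l.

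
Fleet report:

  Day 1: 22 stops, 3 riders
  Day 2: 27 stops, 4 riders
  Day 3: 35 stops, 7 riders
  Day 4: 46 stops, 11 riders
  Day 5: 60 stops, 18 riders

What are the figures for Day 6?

Stops: differences are 5, 8, 11, … (increasing by 3 each time); 22, 27, 35, 46, 60 → 77.
Riders goes 3, 4, 7, 11, 18 → 29 (each term is the sum of the two before it).
Combining the parts gives 77 stops, 29 riders.

77 stops, 29 riders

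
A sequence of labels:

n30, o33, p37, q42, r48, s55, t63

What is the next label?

Letter: letters move forward 1 place in the alphabet; n, o, p, q, r, s, t → u.
Second component — differences are 3, 4, 5, … (increasing by 1 each time): 30, 33, 37, 42, 48, 55, 63 → 72.
Putting it together: u72.

u72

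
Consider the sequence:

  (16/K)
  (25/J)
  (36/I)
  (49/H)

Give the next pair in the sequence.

(64/G)

First component: 16, 25, 36, 49 → 64 (perfect squares: 4², 5², 6², …).
Letter: letters move back 1 place in the alphabet; K, J, I, H → G.
Putting it together: (64/G).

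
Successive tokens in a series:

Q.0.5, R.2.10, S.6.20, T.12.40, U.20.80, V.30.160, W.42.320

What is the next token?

X.56.640

For the letter, letters move forward 1 place in the alphabet: Q, R, S, T, U, V, W → X.
Second component: differences are 2, 4, 6, … (increasing by 2 each time), so 0, 2, 6, 12, 20, 30, 42 → 56.
Third component goes 5, 10, 20, 40, 80, 160, 320 → 640 (×2 each step).
So the next token is X.56.640.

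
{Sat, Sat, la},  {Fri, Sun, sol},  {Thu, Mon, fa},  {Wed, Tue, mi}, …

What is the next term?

First day: Sat, Fri, Thu, Wed → Tue (runs backward through the weekdays Mon→Sun).
Second day — runs through the weekdays Mon→Sun: Sat, Sun, Mon, Tue → Wed.
For the note, runs backward through the solfège scale do→ti: la, sol, fa, mi → re.
So the next term is {Tue, Wed, re}.

{Tue, Wed, re}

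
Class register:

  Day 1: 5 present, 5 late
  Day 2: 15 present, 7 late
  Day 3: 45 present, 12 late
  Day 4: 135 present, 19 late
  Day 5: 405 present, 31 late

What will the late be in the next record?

Late: each term is the sum of the two before it; 5, 7, 12, 19, 31 → 50.

50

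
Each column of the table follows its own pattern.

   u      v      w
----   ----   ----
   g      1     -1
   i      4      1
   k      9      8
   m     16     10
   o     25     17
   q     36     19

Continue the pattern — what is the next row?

s  49  26

Column u: letters move forward 2 places in the alphabet; g, i, k, m, o, q → s.
Column v: perfect squares: 1², 2², 3², …, so 1, 4, 9, 16, 25, 36 → 49.
For the column w, alternating steps +2, +7, +2, +7, …: -1, 1, 8, 10, 17, 19 → 26.
So the next row is s  49  26.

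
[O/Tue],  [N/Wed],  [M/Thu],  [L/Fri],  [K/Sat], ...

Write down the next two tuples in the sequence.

[J/Sun], [I/Mon]

Letter: letters move back 1 place in the alphabet; O, N, M, L, K → J → I.
Day — runs through the weekdays Mon→Sun: Tue, Wed, Thu, Fri, Sat → Sun → Mon.
So the next two tuples are [J/Sun] and [I/Mon].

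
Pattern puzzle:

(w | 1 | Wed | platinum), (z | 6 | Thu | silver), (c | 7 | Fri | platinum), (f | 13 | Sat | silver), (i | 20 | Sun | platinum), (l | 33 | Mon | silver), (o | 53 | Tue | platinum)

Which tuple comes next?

(r | 86 | Wed | silver)

For the letter, letters move forward 3 places in the alphabet, wrapping Z→A: w, z, c, f, i, l, o → r.
For the second coordinate, each term is the sum of the two before it: 1, 6, 7, 13, 20, 33, 53 → 86.
Day goes Wed, Thu, Fri, Sat, Sun, Mon, Tue → Wed (runs through the weekdays Mon→Sun).
Metal: alternates platinum ↔ silver, so platinum, silver, platinum, silver, platinum, silver, platinum → silver.
Combining the parts gives (r | 86 | Wed | silver).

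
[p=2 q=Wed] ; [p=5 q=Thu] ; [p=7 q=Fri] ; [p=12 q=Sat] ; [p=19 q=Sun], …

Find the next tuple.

P: each term is the sum of the two before it; 2, 5, 7, 12, 19 → 31.
Q — runs through the weekdays Mon→Sun: Wed, Thu, Fri, Sat, Sun → Mon.
So the next tuple is [p=31 q=Mon].

[p=31 q=Mon]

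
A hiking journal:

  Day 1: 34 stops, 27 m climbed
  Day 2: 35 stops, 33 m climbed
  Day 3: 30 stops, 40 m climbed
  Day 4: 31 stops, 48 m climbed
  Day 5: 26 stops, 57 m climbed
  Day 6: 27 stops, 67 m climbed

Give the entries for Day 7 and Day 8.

For the stops, alternating steps +1, −5, +1, −5, …: 34, 35, 30, 31, 26, 27 → 22 → 23.
M climbed goes 27, 33, 40, 48, 57, 67 → 78 → 90 (differences are 6, 7, 8, … (increasing by 1 each time)).
So the next two records are 22 stops, 78 m climbed and 23 stops, 90 m climbed.

22 stops, 78 m climbed; 23 stops, 90 m climbed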